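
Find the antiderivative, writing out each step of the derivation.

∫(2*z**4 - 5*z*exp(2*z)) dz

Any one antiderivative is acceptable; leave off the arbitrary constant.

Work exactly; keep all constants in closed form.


Step 1. Rewrite: now ∫(2*z**4) dz + ∫(-5*z*exp(2*z)) dz.
Step 2. Integrate ∫(-5*z*exp(2*z)) dz by parts with u = z, dv = (-5*exp(2*z)) dz, so v = -5*exp(2*z)/2: now -5*z*exp(2*z)/2 + ∫(2*z**4) dz + ∫(5*exp(2*z)/2) dz.
Step 3. Evaluate the standard form: now -5*z*exp(2*z)/2 + 5*exp(2*z)/4 + ∫(2*z**4) dz.
Step 4. Evaluate the standard form: now 2*z**5/5 - 5*z*exp(2*z)/2 + 5*exp(2*z)/4.
Answer: 2*z**5/5 - 5*z*exp(2*z)/2 + 5*exp(2*z)/4.


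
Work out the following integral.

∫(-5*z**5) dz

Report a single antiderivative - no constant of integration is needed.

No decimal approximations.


Answer: -5*z**6/6.


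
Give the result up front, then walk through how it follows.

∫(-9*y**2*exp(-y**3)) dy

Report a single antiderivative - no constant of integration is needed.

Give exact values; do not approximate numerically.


The answer is 3*exp(-y**3).
Step 1. Substitute u = y**3, turning ∫(-9*y**2*exp(-y**3)) dy into ∫(-3*exp(-u)) du: now ∫(-3*exp(-u)) du.
Step 2. Evaluate the standard form: now 3*exp(-u).
Step 3. Substitute back u = y**3: now 3*exp(-y**3).
Answer: 3*exp(-y**3).


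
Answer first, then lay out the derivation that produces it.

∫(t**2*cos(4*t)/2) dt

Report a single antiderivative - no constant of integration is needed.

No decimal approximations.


The answer is t**2*sin(4*t)/8 + t*cos(4*t)/16 - sin(4*t)/64.
Step 1. Integrate ∫(t**2*cos(4*t)/2) dt by parts with u = t**2, dv = (cos(4*t)/2) dt, so v = sin(4*t)/8: now t**2*sin(4*t)/8 + ∫(-t*sin(4*t)/4) dt.
Step 2. Integrate ∫(-t*sin(4*t)/4) dt by parts with u = t, dv = (-sin(4*t)/4) dt, so v = cos(4*t)/16: now t**2*sin(4*t)/8 + t*cos(4*t)/16 + ∫(-cos(4*t)/16) dt.
Step 3. Evaluate the standard form: now t**2*sin(4*t)/8 + t*cos(4*t)/16 - sin(4*t)/64.
Answer: t**2*sin(4*t)/8 + t*cos(4*t)/16 - sin(4*t)/64.


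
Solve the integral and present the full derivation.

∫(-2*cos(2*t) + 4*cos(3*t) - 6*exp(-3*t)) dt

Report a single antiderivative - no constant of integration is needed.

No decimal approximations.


Step 1. Rewrite: now ∫(-6*exp(-3*t)) dt + ∫(-2*cos(2*t)) dt + ∫(4*cos(3*t)) dt.
Step 2. Evaluate the standard form: now ∫(-2*cos(2*t)) dt + ∫(4*cos(3*t)) dt + 2*exp(-3*t).
Step 3. Evaluate the standard form: now -sin(2*t) + ∫(4*cos(3*t)) dt + 2*exp(-3*t).
Step 4. Evaluate the standard form: now -sin(2*t) + 4*sin(3*t)/3 + 2*exp(-3*t).
Answer: -sin(2*t) + 4*sin(3*t)/3 + 2*exp(-3*t).


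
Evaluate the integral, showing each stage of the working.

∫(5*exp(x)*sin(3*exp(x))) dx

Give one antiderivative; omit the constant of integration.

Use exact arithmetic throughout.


Step 1. Substitute u = exp(x), turning ∫(5*exp(x)*sin(3*exp(x))) dx into ∫(5*sin(3*u)) du: now ∫(5*sin(3*u)) du.
Step 2. Evaluate the standard form: now -5*cos(3*u)/3.
Step 3. Substitute back u = exp(x): now -5*cos(3*exp(x))/3.
Answer: -5*cos(3*exp(x))/3.


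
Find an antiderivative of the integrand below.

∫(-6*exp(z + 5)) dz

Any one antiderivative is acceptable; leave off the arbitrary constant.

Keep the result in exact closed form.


Answer: -6*exp(z + 5).


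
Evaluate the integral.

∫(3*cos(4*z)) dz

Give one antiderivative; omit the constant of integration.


Answer: 3*sin(4*z)/4.


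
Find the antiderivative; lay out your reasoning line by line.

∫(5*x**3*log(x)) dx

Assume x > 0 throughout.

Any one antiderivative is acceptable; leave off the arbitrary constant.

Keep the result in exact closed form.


Step 1. Integrate ∫(5*x**3*log(x)) dx by parts with u = log(x), dv = (5*x**3) dx, so v = 5*x**4/4 [assuming x > 0]: now 5*x**4*log(x)/4 + ∫(-5*x**3/4) dx.
Step 2. Evaluate the standard form: now 5*x**4*log(x)/4 - 5*x**4/16.
Answer: 5*x**4*log(x)/4 - 5*x**4/16.


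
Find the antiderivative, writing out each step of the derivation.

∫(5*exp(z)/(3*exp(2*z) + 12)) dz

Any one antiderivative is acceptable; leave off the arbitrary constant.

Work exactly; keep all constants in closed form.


Step 1. Substitute u = exp(z), turning ∫(5*exp(z)/(3*exp(2*z) + 12)) dz into ∫(5/(3*(u**2 + 4))) du: now ∫(5/(3*(u**2 + 4))) du.
Step 2. Evaluate the standard form: now 5*atan(u/2)/6.
Step 3. Substitute back u = exp(z): now 5*atan(exp(z)/2)/6.
Answer: 5*atan(exp(z)/2)/6.


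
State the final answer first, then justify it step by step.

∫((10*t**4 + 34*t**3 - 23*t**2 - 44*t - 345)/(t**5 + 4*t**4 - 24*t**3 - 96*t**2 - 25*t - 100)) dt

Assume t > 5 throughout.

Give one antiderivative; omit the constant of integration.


The answer is 4*log(t - 5) + log(t + 4) + 5*log(t + 5) + 3*atan(t).
Step 1. Decompose ∫((10*t**4 + 34*t**3 - 23*t**2 - 44*t - 345)/(t**5 + 4*t**4 - 24*t**3 - 96*t**2 - 25*t - 100)) dt by partial fractions, (10*t**4 + 34*t**3 - 23*t**2 - 44*t - 345)/(t**5 + 4*t**4 - 24*t**3 - 96*t**2 - 25*t - 100) = 3/(t**2 + 1) + 5/(t + 5) + 1/(t + 4) + 4/(t - 5): now ∫(4/(t - 5)) dt + ∫(1/(t + 4)) dt + ∫(5/(t + 5)) dt + ∫(3/(t**2 + 1)) dt.
Step 2. Evaluate the standard form [assuming t > -4]: now log(t + 4) + ∫(4/(t - 5)) dt + ∫(5/(t + 5)) dt + ∫(3/(t**2 + 1)) dt.
Step 3. Evaluate the standard form [assuming t > -5]: now log(t + 4) + 5*log(t + 5) + ∫(4/(t - 5)) dt + ∫(3/(t**2 + 1)) dt.
Step 4. Evaluate the standard form [assuming t > 5]: now 4*log(t - 5) + log(t + 4) + 5*log(t + 5) + ∫(3/(t**2 + 1)) dt.
Step 5. Evaluate the standard form: now 4*log(t - 5) + log(t + 4) + 5*log(t + 5) + 3*atan(t).
Answer: 4*log(t - 5) + log(t + 4) + 5*log(t + 5) + 3*atan(t).


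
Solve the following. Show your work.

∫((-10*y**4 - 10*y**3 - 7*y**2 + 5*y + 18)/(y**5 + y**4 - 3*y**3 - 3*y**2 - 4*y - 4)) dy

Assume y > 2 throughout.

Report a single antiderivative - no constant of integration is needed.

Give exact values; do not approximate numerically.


Step 1. Decompose ∫((-10*y**4 - 10*y**3 - 7*y**2 + 5*y + 18)/(y**5 + y**4 - 3*y**3 - 3*y**2 - 4*y - 4)) dy by partial fractions, (-10*y**4 - 10*y**3 - 7*y**2 + 5*y + 18)/(y**5 + y**4 - 3*y**3 - 3*y**2 - 4*y - 4) = -3/(y**2 + 1) - 5/(y + 2) - 1/(y + 1) - 4/(y - 2): now ∫(-4/(y - 2)) dy + ∫(-1/(y + 1)) dy + ∫(-5/(y + 2)) dy + ∫(-3/(y**2 + 1)) dy.
Step 2. Evaluate the standard form [assuming y > -2]: now -5*log(y + 2) + ∫(-4/(y - 2)) dy + ∫(-1/(y + 1)) dy + ∫(-3/(y**2 + 1)) dy.
Step 3. Evaluate the standard form [assuming y > 2]: now -4*log(y - 2) - 5*log(y + 2) + ∫(-1/(y + 1)) dy + ∫(-3/(y**2 + 1)) dy.
Step 4. Evaluate the standard form [assuming y > -1]: now -4*log(y - 2) - log(y + 1) - 5*log(y + 2) + ∫(-3/(y**2 + 1)) dy.
Step 5. Evaluate the standard form: now -4*log(y - 2) - log(y + 1) - 5*log(y + 2) - 3*atan(y).
Answer: -4*log(y - 2) - log(y + 1) - 5*log(y + 2) - 3*atan(y).


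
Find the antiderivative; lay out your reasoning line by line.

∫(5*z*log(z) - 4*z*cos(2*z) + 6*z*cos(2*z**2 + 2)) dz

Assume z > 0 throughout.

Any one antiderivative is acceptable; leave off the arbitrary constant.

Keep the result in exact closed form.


Step 1. Rewrite: now ∫(5*z*log(z)) dz + ∫(-4*z*cos(2*z)) dz + ∫(6*z*cos(2*z**2 + 2)) dz.
Step 2. Integrate ∫(5*z*log(z)) dz by parts with u = log(z), dv = (5*z) dz, so v = 5*z**2/2 [assuming z > 0]: now 5*z**2*log(z)/2 + ∫(-5*z/2) dz + ∫(-4*z*cos(2*z)) dz + ∫(6*z*cos(2*z**2 + 2)) dz.
Step 3. Evaluate the standard form: now 5*z**2*log(z)/2 - 5*z**2/4 + ∫(-4*z*cos(2*z)) dz + ∫(6*z*cos(2*z**2 + 2)) dz.
Step 4. Substitute u = z**2 + 1, turning ∫(6*z*cos(2*z**2 + 2)) dz into ∫(3*cos(2*u)) du: now 5*z**2*log(z)/2 - 5*z**2/4 + ∫(-4*z*cos(2*z)) dz + ∫(3*cos(2*u)) du.
Step 5. Evaluate the standard form: now 5*z**2*log(z)/2 - 5*z**2/4 + 3*sin(2*u)/2 + ∫(-4*z*cos(2*z)) dz.
Step 6. Substitute back u = z**2 + 1: now 5*z**2*log(z)/2 - 5*z**2/4 + 3*sin(2*z**2 + 2)/2 + ∫(-4*z*cos(2*z)) dz.
Step 7. Integrate ∫(-4*z*cos(2*z)) dz by parts with u = z, dv = (-4*cos(2*z)) dz, so v = -2*sin(2*z): now 5*z**2*log(z)/2 - 5*z**2/4 - 2*z*sin(2*z) + 3*sin(2*z**2 + 2)/2 + ∫(2*sin(2*z)) dz.
Step 8. Evaluate the standard form: now 5*z**2*log(z)/2 - 5*z**2/4 - 2*z*sin(2*z) + 3*sin(2*z**2 + 2)/2 - cos(2*z).
Answer: 5*z**2*log(z)/2 - 5*z**2/4 - 2*z*sin(2*z) + 3*sin(2*z**2 + 2)/2 - cos(2*z).


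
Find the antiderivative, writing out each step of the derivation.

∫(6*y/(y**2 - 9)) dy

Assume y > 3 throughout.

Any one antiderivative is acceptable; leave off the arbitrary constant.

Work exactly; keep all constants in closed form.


Step 1. Decompose ∫(6*y/(y**2 - 9)) dy by partial fractions, 6*y/(y**2 - 9) = 3/(y + 3) + 3/(y - 3): now ∫(3/(y - 3)) dy + ∫(3/(y + 3)) dy.
Step 2. Evaluate the standard form [assuming y > -3]: now 3*log(y + 3) + ∫(3/(y - 3)) dy.
Step 3. Evaluate the standard form [assuming y > 3]: now 3*log(y - 3) + 3*log(y + 3).
Answer: 3*log(y - 3) + 3*log(y + 3).


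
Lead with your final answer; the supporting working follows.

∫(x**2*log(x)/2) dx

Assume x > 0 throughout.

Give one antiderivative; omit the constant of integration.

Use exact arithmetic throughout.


The answer is x**3*log(x)/6 - x**3/18.
Step 1. Integrate ∫(x**2*log(x)/2) dx by parts with u = log(x), dv = (x**2/2) dx, so v = x**3/6 [assuming x > 0]: now x**3*log(x)/6 + ∫(-x**2/6) dx.
Step 2. Evaluate the standard form: now x**3*log(x)/6 - x**3/18.
Answer: x**3*log(x)/6 - x**3/18.


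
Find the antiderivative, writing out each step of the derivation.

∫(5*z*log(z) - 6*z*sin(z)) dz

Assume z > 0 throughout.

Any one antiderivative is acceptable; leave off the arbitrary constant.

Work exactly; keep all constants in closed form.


Step 1. Rewrite: now ∫(5*z*log(z)) dz + ∫(-6*z*sin(z)) dz.
Step 2. Integrate ∫(5*z*log(z)) dz by parts with u = log(z), dv = (5*z) dz, so v = 5*z**2/2 [assuming z > 0]: now 5*z**2*log(z)/2 + ∫(-5*z/2) dz + ∫(-6*z*sin(z)) dz.
Step 3. Evaluate the standard form: now 5*z**2*log(z)/2 - 5*z**2/4 + ∫(-6*z*sin(z)) dz.
Step 4. Integrate ∫(-6*z*sin(z)) dz by parts with u = z, dv = (-6*sin(z)) dz, so v = 6*cos(z): now 5*z**2*log(z)/2 - 5*z**2/4 + 6*z*cos(z) + ∫(-6*cos(z)) dz.
Step 5. Evaluate the standard form: now 5*z**2*log(z)/2 - 5*z**2/4 + 6*z*cos(z) - 6*sin(z).
Answer: 5*z**2*log(z)/2 - 5*z**2/4 + 6*z*cos(z) - 6*sin(z).


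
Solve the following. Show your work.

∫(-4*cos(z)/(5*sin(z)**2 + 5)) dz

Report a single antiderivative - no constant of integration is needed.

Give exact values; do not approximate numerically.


Step 1. Substitute u = sin(z), turning ∫(-4*cos(z)/(5*sin(z)**2 + 5)) dz into ∫(-4/(5*(u**2 + 1))) du: now ∫(-4/(5*(u**2 + 1))) du.
Step 2. Evaluate the standard form: now -4*atan(u)/5.
Step 3. Substitute back u = sin(z): now -4*atan(sin(z))/5.
Answer: -4*atan(sin(z))/5.


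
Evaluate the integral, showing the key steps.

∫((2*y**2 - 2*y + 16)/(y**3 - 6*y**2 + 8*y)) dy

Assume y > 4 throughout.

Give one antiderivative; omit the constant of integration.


Step 1. Decompose ∫((2*y**2 - 2*y + 16)/(y**3 - 6*y**2 + 8*y)) dy by partial fractions, (2*y**2 - 2*y + 16)/(y**3 - 6*y**2 + 8*y) = -5/(y - 2) + 5/(y - 4) + 2/y: now ∫(2/y) dy + ∫(5/(y - 4)) dy + ∫(-5/(y - 2)) dy.
Step 2. Evaluate the standard form [assuming y > 2]: now -5*log(y - 2) + ∫(2/y) dy + ∫(5/(y - 4)) dy.
Step 3. Evaluate the standard form [assuming y > 0]: now 2*log(y) - 5*log(y - 2) + ∫(5/(y - 4)) dy.
Step 4. Evaluate the standard form [assuming y > 4]: now 2*log(y) + 5*log(y - 4) - 5*log(y - 2).
Answer: 2*log(y) + 5*log(y - 4) - 5*log(y - 2).


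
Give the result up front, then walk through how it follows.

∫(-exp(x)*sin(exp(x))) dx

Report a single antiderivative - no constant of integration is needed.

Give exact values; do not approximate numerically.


The answer is cos(exp(x)).
Step 1. Substitute u = exp(x), turning ∫(-exp(x)*sin(exp(x))) dx into ∫(-sin(u)) du: now ∫(-sin(u)) du.
Step 2. Evaluate the standard form: now cos(u).
Step 3. Substitute back u = exp(x): now cos(exp(x)).
Answer: cos(exp(x)).


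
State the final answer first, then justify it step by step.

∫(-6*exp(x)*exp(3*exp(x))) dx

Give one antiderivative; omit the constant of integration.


The answer is -2*exp(3*exp(x)).
Step 1. Substitute u = exp(x), turning ∫(-6*exp(x)*exp(3*exp(x))) dx into ∫(-6*exp(3*u)) du: now ∫(-6*exp(3*u)) du.
Step 2. Evaluate the standard form: now -2*exp(3*u).
Step 3. Substitute back u = exp(x): now -2*exp(3*exp(x)).
Answer: -2*exp(3*exp(x)).


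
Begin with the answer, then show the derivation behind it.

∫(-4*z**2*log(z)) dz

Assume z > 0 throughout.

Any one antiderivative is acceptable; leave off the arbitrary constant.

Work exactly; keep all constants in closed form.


The answer is -4*z**3*log(z)/3 + 4*z**3/9.
Step 1. Integrate ∫(-4*z**2*log(z)) dz by parts with u = log(z), dv = (-4*z**2) dz, so v = -4*z**3/3 [assuming z > 0]: now -4*z**3*log(z)/3 + ∫(4*z**2/3) dz.
Step 2. Evaluate the standard form: now -4*z**3*log(z)/3 + 4*z**3/9.
Answer: -4*z**3*log(z)/3 + 4*z**3/9.


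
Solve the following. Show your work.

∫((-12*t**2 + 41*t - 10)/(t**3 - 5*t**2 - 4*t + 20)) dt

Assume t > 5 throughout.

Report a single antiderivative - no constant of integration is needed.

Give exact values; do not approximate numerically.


Step 1. Decompose ∫((-12*t**2 + 41*t - 10)/(t**3 - 5*t**2 - 4*t + 20)) dt by partial fractions, (-12*t**2 + 41*t - 10)/(t**3 - 5*t**2 - 4*t + 20) = -5/(t + 2) - 2/(t - 2) - 5/(t - 5): now ∫(-5/(t - 5)) dt + ∫(-2/(t - 2)) dt + ∫(-5/(t + 2)) dt.
Step 2. Evaluate the standard form [assuming t > -2]: now -5*log(t + 2) + ∫(-5/(t - 5)) dt + ∫(-2/(t - 2)) dt.
Step 3. Evaluate the standard form [assuming t > 5]: now -5*log(t - 5) - 5*log(t + 2) + ∫(-2/(t - 2)) dt.
Step 4. Evaluate the standard form [assuming t > 2]: now -5*log(t - 5) - 2*log(t - 2) - 5*log(t + 2).
Answer: -5*log(t - 5) - 2*log(t - 2) - 5*log(t + 2).


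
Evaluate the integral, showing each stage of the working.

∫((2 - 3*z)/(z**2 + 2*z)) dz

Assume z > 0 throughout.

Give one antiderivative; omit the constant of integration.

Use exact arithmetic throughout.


Step 1. Decompose ∫((2 - 3*z)/(z**2 + 2*z)) dz by partial fractions, (2 - 3*z)/(z**2 + 2*z) = -4/(z + 2) + 1/z: now ∫(1/z) dz + ∫(-4/(z + 2)) dz.
Step 2. Evaluate the standard form [assuming z > 0]: now log(z) + ∫(-4/(z + 2)) dz.
Step 3. Evaluate the standard form [assuming z > -2]: now log(z) - 4*log(z + 2).
Answer: log(z) - 4*log(z + 2).


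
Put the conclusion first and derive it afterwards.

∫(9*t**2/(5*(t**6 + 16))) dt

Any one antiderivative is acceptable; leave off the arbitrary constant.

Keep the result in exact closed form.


The answer is 3*atan(t**3/4)/20.
Step 1. Substitute u = t**3, turning ∫(9*t**2/(5*(t**6 + 16))) dt into ∫(3/(5*(u**2 + 16))) du: now ∫(3/(5*(u**2 + 16))) du.
Step 2. Evaluate the standard form: now 3*atan(u/4)/20.
Step 3. Substitute back u = t**3: now 3*atan(t**3/4)/20.
Answer: 3*atan(t**3/4)/20.


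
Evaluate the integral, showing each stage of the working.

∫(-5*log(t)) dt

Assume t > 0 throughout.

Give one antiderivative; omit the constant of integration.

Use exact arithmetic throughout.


Step 1. Integrate ∫(-5*log(t)) dt by parts with u = log(t), dv = (-5) dt, so v = -5*t [assuming t > 0]: now -5*t*log(t) + ∫(5) dt.
Step 2. Evaluate the standard form: now -5*t*log(t) + 5*t.
Answer: -5*t*log(t) + 5*t.


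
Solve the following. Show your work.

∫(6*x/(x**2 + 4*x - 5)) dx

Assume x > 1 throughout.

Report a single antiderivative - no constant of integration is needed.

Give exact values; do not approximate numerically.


Step 1. Decompose ∫(6*x/(x**2 + 4*x - 5)) dx by partial fractions, 6*x/(x**2 + 4*x - 5) = 5/(x + 5) + 1/(x - 1): now ∫(1/(x - 1)) dx + ∫(5/(x + 5)) dx.
Step 2. Evaluate the standard form [assuming x > 1]: now log(x - 1) + ∫(5/(x + 5)) dx.
Step 3. Evaluate the standard form [assuming x > -5]: now log(x - 1) + 5*log(x + 5).
Answer: log(x - 1) + 5*log(x + 5).


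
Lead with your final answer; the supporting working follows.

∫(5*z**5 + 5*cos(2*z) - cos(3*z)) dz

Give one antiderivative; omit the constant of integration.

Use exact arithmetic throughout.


The answer is 5*z**6/6 + 5*sin(2*z)/2 - sin(3*z)/3.
Step 1. Rewrite: now ∫(5*z**5) dz + ∫(5*cos(2*z)) dz + ∫(-cos(3*z)) dz.
Step 2. Evaluate the standard form: now 5*z**6/6 + ∫(5*cos(2*z)) dz + ∫(-cos(3*z)) dz.
Step 3. Evaluate the standard form: now 5*z**6/6 + 5*sin(2*z)/2 + ∫(-cos(3*z)) dz.
Step 4. Evaluate the standard form: now 5*z**6/6 + 5*sin(2*z)/2 - sin(3*z)/3.
Answer: 5*z**6/6 + 5*sin(2*z)/2 - sin(3*z)/3.


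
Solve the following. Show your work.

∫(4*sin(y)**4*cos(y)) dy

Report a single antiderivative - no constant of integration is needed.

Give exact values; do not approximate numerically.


Step 1. Substitute u = sin(y), turning ∫(4*sin(y)**4*cos(y)) dy into ∫(4*u**4) du: now ∫(4*u**4) du.
Step 2. Evaluate the standard form: now 4*u**5/5.
Step 3. Substitute back u = sin(y): now 4*sin(y)**5/5.
Answer: 4*sin(y)**5/5.


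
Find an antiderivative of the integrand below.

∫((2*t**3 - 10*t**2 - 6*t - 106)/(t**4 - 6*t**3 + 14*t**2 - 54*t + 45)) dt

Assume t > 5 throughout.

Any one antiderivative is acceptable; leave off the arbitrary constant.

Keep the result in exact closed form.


Answer: -log(t - 5) + 3*log(t - 1) + 4*atan(t/3)/3.


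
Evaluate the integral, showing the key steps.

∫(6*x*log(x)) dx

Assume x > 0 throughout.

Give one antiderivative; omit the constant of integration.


Step 1. Integrate ∫(6*x*log(x)) dx by parts with u = log(x), dv = (6*x) dx, so v = 3*x**2 [assuming x > 0]: now 3*x**2*log(x) + ∫(-3*x) dx.
Step 2. Evaluate the standard form: now 3*x**2*log(x) - 3*x**2/2.
Answer: 3*x**2*log(x) - 3*x**2/2.


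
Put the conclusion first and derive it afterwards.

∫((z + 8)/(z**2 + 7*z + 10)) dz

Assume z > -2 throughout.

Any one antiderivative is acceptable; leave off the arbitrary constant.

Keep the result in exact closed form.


The answer is 2*log(z + 2) - log(z + 5).
Step 1. Decompose ∫((z + 8)/(z**2 + 7*z + 10)) dz by partial fractions, (z + 8)/(z**2 + 7*z + 10) = -1/(z + 5) + 2/(z + 2): now ∫(2/(z + 2)) dz + ∫(-1/(z + 5)) dz.
Step 2. Evaluate the standard form [assuming z > -2]: now 2*log(z + 2) + ∫(-1/(z + 5)) dz.
Step 3. Evaluate the standard form [assuming z > -5]: now 2*log(z + 2) - log(z + 5).
Answer: 2*log(z + 2) - log(z + 5).


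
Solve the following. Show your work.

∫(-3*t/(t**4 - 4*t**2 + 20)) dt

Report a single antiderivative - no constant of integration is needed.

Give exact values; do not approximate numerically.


Step 1. Substitute u = t**2 - 2, turning ∫(-3*t/(t**4 - 4*t**2 + 20)) dt into ∫(-3/(2*(u**2 + 16))) du: now ∫(-3/(2*(u**2 + 16))) du.
Step 2. Evaluate the standard form: now -3*atan(u/4)/8.
Step 3. Substitute back u = t**2 - 2: now -3*atan(t**2/4 - 1/2)/8.
Answer: -3*atan(t**2/4 - 1/2)/8.


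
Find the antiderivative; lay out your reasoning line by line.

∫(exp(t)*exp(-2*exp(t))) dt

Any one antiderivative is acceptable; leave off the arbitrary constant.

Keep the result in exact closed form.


Step 1. Substitute u = exp(t), turning ∫(exp(t)*exp(-2*exp(t))) dt into ∫(exp(-2*u)) du: now ∫(exp(-2*u)) du.
Step 2. Evaluate the standard form: now -exp(-2*u)/2.
Step 3. Substitute back u = exp(t): now -exp(-2*exp(t))/2.
Answer: -exp(-2*exp(t))/2.


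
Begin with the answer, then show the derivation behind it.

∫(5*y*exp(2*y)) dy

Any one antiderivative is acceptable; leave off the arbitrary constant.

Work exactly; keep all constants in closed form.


The answer is 5*y*exp(2*y)/2 - 5*exp(2*y)/4.
Step 1. Integrate ∫(5*y*exp(2*y)) dy by parts with u = y, dv = (5*exp(2*y)) dy, so v = 5*exp(2*y)/2: now 5*y*exp(2*y)/2 + ∫(-5*exp(2*y)/2) dy.
Step 2. Evaluate the standard form: now 5*y*exp(2*y)/2 - 5*exp(2*y)/4.
Answer: 5*y*exp(2*y)/2 - 5*exp(2*y)/4.


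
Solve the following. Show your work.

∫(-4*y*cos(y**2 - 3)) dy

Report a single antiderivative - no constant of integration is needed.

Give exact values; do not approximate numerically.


Step 1. Substitute u = y**2 - 3, turning ∫(-4*y*cos(y**2 - 3)) dy into ∫(-2*cos(u)) du: now ∫(-2*cos(u)) du.
Step 2. Evaluate the standard form: now -2*sin(u).
Step 3. Substitute back u = y**2 - 3: now -2*sin(y**2 - 3).
Answer: -2*sin(y**2 - 3).


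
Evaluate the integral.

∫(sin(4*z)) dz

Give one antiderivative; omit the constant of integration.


Answer: -cos(4*z)/4.


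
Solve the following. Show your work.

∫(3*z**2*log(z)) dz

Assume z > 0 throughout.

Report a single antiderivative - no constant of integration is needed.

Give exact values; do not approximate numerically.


Step 1. Integrate ∫(3*z**2*log(z)) dz by parts with u = log(z), dv = (3*z**2) dz, so v = z**3 [assuming z > 0]: now z**3*log(z) + ∫(-z**2) dz.
Step 2. Evaluate the standard form: now z**3*log(z) - z**3/3.
Answer: z**3*log(z) - z**3/3.


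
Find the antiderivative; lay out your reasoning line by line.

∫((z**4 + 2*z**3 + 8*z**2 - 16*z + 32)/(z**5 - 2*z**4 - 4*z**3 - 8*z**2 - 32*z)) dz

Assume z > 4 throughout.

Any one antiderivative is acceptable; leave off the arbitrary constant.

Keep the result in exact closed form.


Step 1. Decompose ∫((z**4 + 2*z**3 + 8*z**2 - 16*z + 32)/(z**5 - 2*z**4 - 4*z**3 - 8*z**2 - 32*z)) dz by partial fractions, (z**4 + 2*z**3 + 8*z**2 - 16*z + 32)/(z**5 - 2*z**4 - 4*z**3 - 8*z**2 - 32*z) = 2/(z**2 + 4) + 1/(z + 2) + 1/(z - 4) - 1/z: now ∫(-1/z) dz + ∫(1/(z - 4)) dz + ∫(1/(z + 2)) dz + ∫(2/(z**2 + 4)) dz.
Step 2. Evaluate the standard form [assuming z > 0]: now -log(z) + ∫(1/(z - 4)) dz + ∫(1/(z + 2)) dz + ∫(2/(z**2 + 4)) dz.
Step 3. Evaluate the standard form [assuming z > -2]: now -log(z) + log(z + 2) + ∫(1/(z - 4)) dz + ∫(2/(z**2 + 4)) dz.
Step 4. Evaluate the standard form [assuming z > 4]: now -log(z) + log(z - 4) + log(z + 2) + ∫(2/(z**2 + 4)) dz.
Step 5. Evaluate the standard form: now -log(z) + log(z - 4) + log(z + 2) + atan(z/2).
Answer: -log(z) + log(z - 4) + log(z + 2) + atan(z/2).


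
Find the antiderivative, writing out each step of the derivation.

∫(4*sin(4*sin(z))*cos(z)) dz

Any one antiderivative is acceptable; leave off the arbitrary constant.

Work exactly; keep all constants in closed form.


Step 1. Substitute u = sin(z), turning ∫(4*sin(4*sin(z))*cos(z)) dz into ∫(4*sin(4*u)) du: now ∫(4*sin(4*u)) du.
Step 2. Evaluate the standard form: now -cos(4*u).
Step 3. Substitute back u = sin(z): now -cos(4*sin(z)).
Answer: -cos(4*sin(z)).


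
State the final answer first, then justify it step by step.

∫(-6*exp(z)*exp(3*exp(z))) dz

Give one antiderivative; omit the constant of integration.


The answer is -2*exp(3*exp(z)).
Step 1. Substitute u = exp(z), turning ∫(-6*exp(z)*exp(3*exp(z))) dz into ∫(-6*exp(3*u)) du: now ∫(-6*exp(3*u)) du.
Step 2. Evaluate the standard form: now -2*exp(3*u).
Step 3. Substitute back u = exp(z): now -2*exp(3*exp(z)).
Answer: -2*exp(3*exp(z)).


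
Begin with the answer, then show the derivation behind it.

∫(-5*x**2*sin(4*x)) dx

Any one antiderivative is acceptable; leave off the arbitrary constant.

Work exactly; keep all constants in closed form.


The answer is 5*x**2*cos(4*x)/4 - 5*x*sin(4*x)/8 - 5*cos(4*x)/32.
Step 1. Integrate ∫(-5*x**2*sin(4*x)) dx by parts with u = x**2, dv = (-5*sin(4*x)) dx, so v = 5*cos(4*x)/4: now 5*x**2*cos(4*x)/4 + ∫(-5*x*cos(4*x)/2) dx.
Step 2. Integrate ∫(-5*x*cos(4*x)/2) dx by parts with u = x, dv = (-5*cos(4*x)/2) dx, so v = -5*sin(4*x)/8: now 5*x**2*cos(4*x)/4 - 5*x*sin(4*x)/8 + ∫(5*sin(4*x)/8) dx.
Step 3. Evaluate the standard form: now 5*x**2*cos(4*x)/4 - 5*x*sin(4*x)/8 - 5*cos(4*x)/32.
Answer: 5*x**2*cos(4*x)/4 - 5*x*sin(4*x)/8 - 5*cos(4*x)/32.


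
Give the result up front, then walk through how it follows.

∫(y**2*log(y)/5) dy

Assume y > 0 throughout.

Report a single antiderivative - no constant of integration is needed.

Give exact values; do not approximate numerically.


The answer is y**3*log(y)/15 - y**3/45.
Step 1. Integrate ∫(y**2*log(y)/5) dy by parts with u = log(y), dv = (y**2/5) dy, so v = y**3/15 [assuming y > 0]: now y**3*log(y)/15 + ∫(-y**2/15) dy.
Step 2. Evaluate the standard form: now y**3*log(y)/15 - y**3/45.
Answer: y**3*log(y)/15 - y**3/45.


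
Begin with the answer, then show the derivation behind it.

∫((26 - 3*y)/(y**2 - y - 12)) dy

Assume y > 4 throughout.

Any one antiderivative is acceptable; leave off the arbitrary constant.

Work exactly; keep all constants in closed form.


The answer is 2*log(y - 4) - 5*log(y + 3).
Step 1. Decompose ∫((26 - 3*y)/(y**2 - y - 12)) dy by partial fractions, (26 - 3*y)/(y**2 - y - 12) = -5/(y + 3) + 2/(y - 4): now ∫(2/(y - 4)) dy + ∫(-5/(y + 3)) dy.
Step 2. Evaluate the standard form [assuming y > 4]: now 2*log(y - 4) + ∫(-5/(y + 3)) dy.
Step 3. Evaluate the standard form [assuming y > -3]: now 2*log(y - 4) - 5*log(y + 3).
Answer: 2*log(y - 4) - 5*log(y + 3).


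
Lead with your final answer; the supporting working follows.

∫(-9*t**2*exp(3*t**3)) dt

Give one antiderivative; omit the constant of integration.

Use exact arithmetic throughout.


The answer is -exp(3*t**3).
Step 1. Substitute u = t**3, turning ∫(-9*t**2*exp(3*t**3)) dt into ∫(-3*exp(3*u)) du: now ∫(-3*exp(3*u)) du.
Step 2. Evaluate the standard form: now -exp(3*u).
Step 3. Substitute back u = t**3: now -exp(3*t**3).
Answer: -exp(3*t**3).


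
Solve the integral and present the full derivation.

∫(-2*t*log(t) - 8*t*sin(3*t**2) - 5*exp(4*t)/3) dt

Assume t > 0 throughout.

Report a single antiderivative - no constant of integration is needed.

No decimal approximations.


Step 1. Rewrite: now ∫(-2*t*log(t)) dt + ∫(-8*t*sin(3*t**2)) dt + ∫(-5*exp(4*t)/3) dt.
Step 2. Evaluate the standard form: now -5*exp(4*t)/12 + ∫(-2*t*log(t)) dt + ∫(-8*t*sin(3*t**2)) dt.
Step 3. Substitute u = t**2, turning ∫(-8*t*sin(3*t**2)) dt into ∫(-4*sin(3*u)) du: now -5*exp(4*t)/12 + ∫(-2*t*log(t)) dt + ∫(-4*sin(3*u)) du.
Step 4. Evaluate the standard form: now -5*exp(4*t)/12 + 4*cos(3*u)/3 + ∫(-2*t*log(t)) dt.
Step 5. Substitute back u = t**2: now -5*exp(4*t)/12 + 4*cos(3*t**2)/3 + ∫(-2*t*log(t)) dt.
Step 6. Integrate ∫(-2*t*log(t)) dt by parts with u = log(t), dv = (-2*t) dt, so v = -t**2 [assuming t > 0]: now -t**2*log(t) - 5*exp(4*t)/12 + 4*cos(3*t**2)/3 + ∫(t) dt.
Step 7. Evaluate the standard form: now -t**2*log(t) + t**2/2 - 5*exp(4*t)/12 + 4*cos(3*t**2)/3.
Answer: -t**2*log(t) + t**2/2 - 5*exp(4*t)/12 + 4*cos(3*t**2)/3.


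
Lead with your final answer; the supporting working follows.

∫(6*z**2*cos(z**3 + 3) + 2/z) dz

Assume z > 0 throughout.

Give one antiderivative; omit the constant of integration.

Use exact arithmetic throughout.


The answer is 2*log(z) + 2*sin(z**3 + 3).
Step 1. Rewrite: now ∫(2/z) dz + ∫(6*z**2*cos(z**3 + 3)) dz.
Step 2. Evaluate the standard form [assuming z > 0]: now 2*log(z) + ∫(6*z**2*cos(z**3 + 3)) dz.
Step 3. Substitute u = z**3 + 3, turning ∫(6*z**2*cos(z**3 + 3)) dz into ∫(2*cos(u)) du: now 2*log(z) + ∫(2*cos(u)) du.
Step 4. Evaluate the standard form: now 2*log(z) + 2*sin(u).
Step 5. Substitute back u = z**3 + 3: now 2*log(z) + 2*sin(z**3 + 3).
Answer: 2*log(z) + 2*sin(z**3 + 3).


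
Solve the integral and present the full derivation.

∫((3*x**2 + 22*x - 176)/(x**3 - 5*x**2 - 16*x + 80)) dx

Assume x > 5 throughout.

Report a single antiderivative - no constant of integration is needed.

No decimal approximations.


Step 1. Decompose ∫((3*x**2 + 22*x - 176)/(x**3 - 5*x**2 - 16*x + 80)) dx by partial fractions, (3*x**2 + 22*x - 176)/(x**3 - 5*x**2 - 16*x + 80) = -3/(x + 4) + 5/(x - 4) + 1/(x - 5): now ∫(1/(x - 5)) dx + ∫(5/(x - 4)) dx + ∫(-3/(x + 4)) dx.
Step 2. Evaluate the standard form [assuming x > -4]: now -3*log(x + 4) + ∫(1/(x - 5)) dx + ∫(5/(x - 4)) dx.
Step 3. Evaluate the standard form [assuming x > 4]: now 5*log(x - 4) - 3*log(x + 4) + ∫(1/(x - 5)) dx.
Step 4. Evaluate the standard form [assuming x > 5]: now log(x - 5) + 5*log(x - 4) - 3*log(x + 4).
Answer: log(x - 5) + 5*log(x - 4) - 3*log(x + 4).


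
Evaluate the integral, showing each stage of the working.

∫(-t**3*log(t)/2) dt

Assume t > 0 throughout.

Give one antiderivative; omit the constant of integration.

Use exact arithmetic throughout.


Step 1. Integrate ∫(-t**3*log(t)/2) dt by parts with u = log(t), dv = (-t**3/2) dt, so v = -t**4/8 [assuming t > 0]: now -t**4*log(t)/8 + ∫(t**3/8) dt.
Step 2. Evaluate the standard form: now -t**4*log(t)/8 + t**4/32.
Answer: -t**4*log(t)/8 + t**4/32.


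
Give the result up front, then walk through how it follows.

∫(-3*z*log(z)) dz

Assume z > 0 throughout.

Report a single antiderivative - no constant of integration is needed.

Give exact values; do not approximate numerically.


The answer is -3*z**2*log(z)/2 + 3*z**2/4.
Step 1. Integrate ∫(-3*z*log(z)) dz by parts with u = log(z), dv = (-3*z) dz, so v = -3*z**2/2 [assuming z > 0]: now -3*z**2*log(z)/2 + ∫(3*z/2) dz.
Step 2. Evaluate the standard form: now -3*z**2*log(z)/2 + 3*z**2/4.
Answer: -3*z**2*log(z)/2 + 3*z**2/4.


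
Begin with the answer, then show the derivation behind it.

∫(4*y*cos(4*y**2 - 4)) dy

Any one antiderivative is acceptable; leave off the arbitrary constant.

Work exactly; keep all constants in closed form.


The answer is sin(4*y**2 - 4)/2.
Step 1. Substitute u = y**2 - 1, turning ∫(4*y*cos(4*y**2 - 4)) dy into ∫(2*cos(4*u)) du: now ∫(2*cos(4*u)) du.
Step 2. Evaluate the standard form: now sin(4*u)/2.
Step 3. Substitute back u = y**2 - 1: now sin(4*y**2 - 4)/2.
Answer: sin(4*y**2 - 4)/2.


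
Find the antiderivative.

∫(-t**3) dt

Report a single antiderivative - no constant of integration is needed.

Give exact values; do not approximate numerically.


Answer: -t**4/4.


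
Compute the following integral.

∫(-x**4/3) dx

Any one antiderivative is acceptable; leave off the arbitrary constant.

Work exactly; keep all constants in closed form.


Answer: -x**5/15.


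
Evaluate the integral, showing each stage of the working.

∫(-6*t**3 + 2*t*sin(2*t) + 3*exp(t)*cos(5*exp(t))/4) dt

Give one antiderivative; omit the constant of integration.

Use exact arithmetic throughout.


Step 1. Rewrite: now ∫(-6*t**3) dt + ∫(2*t*sin(2*t)) dt + ∫(3*exp(t)*cos(5*exp(t))/4) dt.
Step 2. Evaluate the standard form: now -3*t**4/2 + ∫(2*t*sin(2*t)) dt + ∫(3*exp(t)*cos(5*exp(t))/4) dt.
Step 3. Substitute u = exp(t), turning ∫(3*exp(t)*cos(5*exp(t))/4) dt into ∫(3*cos(5*u)/4) du: now -3*t**4/2 + ∫(2*t*sin(2*t)) dt + ∫(3*cos(5*u)/4) du.
Step 4. Evaluate the standard form: now -3*t**4/2 + 3*sin(5*u)/20 + ∫(2*t*sin(2*t)) dt.
Step 5. Substitute back u = exp(t): now -3*t**4/2 + 3*sin(5*exp(t))/20 + ∫(2*t*sin(2*t)) dt.
Step 6. Integrate ∫(2*t*sin(2*t)) dt by parts with u = t, dv = (2*sin(2*t)) dt, so v = -cos(2*t): now -3*t**4/2 - t*cos(2*t) + 3*sin(5*exp(t))/20 + ∫(cos(2*t)) dt.
Step 7. Evaluate the standard form: now -3*t**4/2 - t*cos(2*t) + sin(2*t)/2 + 3*sin(5*exp(t))/20.
Answer: -3*t**4/2 - t*cos(2*t) + sin(2*t)/2 + 3*sin(5*exp(t))/20.


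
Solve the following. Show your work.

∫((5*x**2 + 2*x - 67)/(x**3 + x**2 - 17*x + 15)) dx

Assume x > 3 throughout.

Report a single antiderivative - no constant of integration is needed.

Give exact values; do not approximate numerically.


Step 1. Decompose ∫((5*x**2 + 2*x - 67)/(x**3 + x**2 - 17*x + 15)) dx by partial fractions, (5*x**2 + 2*x - 67)/(x**3 + x**2 - 17*x + 15) = 1/(x + 5) + 5/(x - 1) - 1/(x - 3): now ∫(-1/(x - 3)) dx + ∫(5/(x - 1)) dx + ∫(1/(x + 5)) dx.
Step 2. Evaluate the standard form [assuming x > -5]: now log(x + 5) + ∫(-1/(x - 3)) dx + ∫(5/(x - 1)) dx.
Step 3. Evaluate the standard form [assuming x > 1]: now 5*log(x - 1) + log(x + 5) + ∫(-1/(x - 3)) dx.
Step 4. Evaluate the standard form [assuming x > 3]: now -log(x - 3) + 5*log(x - 1) + log(x + 5).
Answer: -log(x - 3) + 5*log(x - 1) + log(x + 5).


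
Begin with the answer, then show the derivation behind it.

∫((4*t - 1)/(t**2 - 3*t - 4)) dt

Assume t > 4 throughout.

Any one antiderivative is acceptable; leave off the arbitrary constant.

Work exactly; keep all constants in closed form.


The answer is 3*log(t - 4) + log(t + 1).
Step 1. Decompose ∫((4*t - 1)/(t**2 - 3*t - 4)) dt by partial fractions, (4*t - 1)/(t**2 - 3*t - 4) = 1/(t + 1) + 3/(t - 4): now ∫(3/(t - 4)) dt + ∫(1/(t + 1)) dt.
Step 2. Evaluate the standard form [assuming t > -1]: now log(t + 1) + ∫(3/(t - 4)) dt.
Step 3. Evaluate the standard form [assuming t > 4]: now 3*log(t - 4) + log(t + 1).
Answer: 3*log(t - 4) + log(t + 1).


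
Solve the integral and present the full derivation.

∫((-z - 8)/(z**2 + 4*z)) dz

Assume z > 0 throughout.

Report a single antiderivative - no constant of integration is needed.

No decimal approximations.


Step 1. Decompose ∫((-z - 8)/(z**2 + 4*z)) dz by partial fractions, (-z - 8)/(z**2 + 4*z) = 1/(z + 4) - 2/z: now ∫(-2/z) dz + ∫(1/(z + 4)) dz.
Step 2. Evaluate the standard form [assuming z > 0]: now -2*log(z) + ∫(1/(z + 4)) dz.
Step 3. Evaluate the standard form [assuming z > -4]: now -2*log(z) + log(z + 4).
Answer: -2*log(z) + log(z + 4).


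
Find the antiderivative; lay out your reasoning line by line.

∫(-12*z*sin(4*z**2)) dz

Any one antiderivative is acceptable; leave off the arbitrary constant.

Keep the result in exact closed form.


Step 1. Substitute u = z**2, turning ∫(-12*z*sin(4*z**2)) dz into ∫(-6*sin(4*u)) du: now ∫(-6*sin(4*u)) du.
Step 2. Evaluate the standard form: now 3*cos(4*u)/2.
Step 3. Substitute back u = z**2: now 3*cos(4*z**2)/2.
Answer: 3*cos(4*z**2)/2.


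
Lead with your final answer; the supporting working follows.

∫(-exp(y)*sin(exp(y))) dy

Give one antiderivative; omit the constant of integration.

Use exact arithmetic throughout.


The answer is cos(exp(y)).
Step 1. Substitute u = exp(y), turning ∫(-exp(y)*sin(exp(y))) dy into ∫(-sin(u)) du: now ∫(-sin(u)) du.
Step 2. Evaluate the standard form: now cos(u).
Step 3. Substitute back u = exp(y): now cos(exp(y)).
Answer: cos(exp(y)).


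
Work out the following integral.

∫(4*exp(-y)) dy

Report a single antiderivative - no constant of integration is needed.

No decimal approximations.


Answer: -4*exp(-y).


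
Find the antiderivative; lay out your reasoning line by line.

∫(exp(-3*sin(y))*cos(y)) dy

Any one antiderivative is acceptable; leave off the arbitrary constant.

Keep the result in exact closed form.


Step 1. Substitute u = sin(y), turning ∫(exp(-3*sin(y))*cos(y)) dy into ∫(exp(-3*u)) du: now ∫(exp(-3*u)) du.
Step 2. Evaluate the standard form: now -exp(-3*u)/3.
Step 3. Substitute back u = sin(y): now -exp(-3*sin(y))/3.
Answer: -exp(-3*sin(y))/3.


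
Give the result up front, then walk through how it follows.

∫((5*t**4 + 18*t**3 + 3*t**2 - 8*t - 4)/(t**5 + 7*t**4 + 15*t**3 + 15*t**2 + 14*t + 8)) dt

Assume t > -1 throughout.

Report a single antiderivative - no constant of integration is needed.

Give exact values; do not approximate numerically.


The answer is -log(t + 1) + 4*log(t + 2) + 2*log(t + 4) - 2*atan(t).
Step 1. Decompose ∫((5*t**4 + 18*t**3 + 3*t**2 - 8*t - 4)/(t**5 + 7*t**4 + 15*t**3 + 15*t**2 + 14*t + 8)) dt by partial fractions, (5*t**4 + 18*t**3 + 3*t**2 - 8*t - 4)/(t**5 + 7*t**4 + 15*t**3 + 15*t**2 + 14*t + 8) = -2/(t**2 + 1) + 2/(t + 4) + 4/(t + 2) - 1/(t + 1): now ∫(-1/(t + 1)) dt + ∫(4/(t + 2)) dt + ∫(2/(t + 4)) dt + ∫(-2/(t**2 + 1)) dt.
Step 2. Evaluate the standard form [assuming t > -2]: now 4*log(t + 2) + ∫(-1/(t + 1)) dt + ∫(2/(t + 4)) dt + ∫(-2/(t**2 + 1)) dt.
Step 3. Evaluate the standard form [assuming t > -4]: now 4*log(t + 2) + 2*log(t + 4) + ∫(-1/(t + 1)) dt + ∫(-2/(t**2 + 1)) dt.
Step 4. Evaluate the standard form [assuming t > -1]: now -log(t + 1) + 4*log(t + 2) + 2*log(t + 4) + ∫(-2/(t**2 + 1)) dt.
Step 5. Evaluate the standard form: now -log(t + 1) + 4*log(t + 2) + 2*log(t + 4) - 2*atan(t).
Answer: -log(t + 1) + 4*log(t + 2) + 2*log(t + 4) - 2*atan(t).


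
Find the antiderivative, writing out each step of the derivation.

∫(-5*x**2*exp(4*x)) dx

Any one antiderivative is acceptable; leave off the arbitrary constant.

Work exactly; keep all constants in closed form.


Step 1. Integrate ∫(-5*x**2*exp(4*x)) dx by parts with u = x**2, dv = (-5*exp(4*x)) dx, so v = -5*exp(4*x)/4: now -5*x**2*exp(4*x)/4 + ∫(5*x*exp(4*x)/2) dx.
Step 2. Integrate ∫(5*x*exp(4*x)/2) dx by parts with u = x, dv = (5*exp(4*x)/2) dx, so v = 5*exp(4*x)/8: now -5*x**2*exp(4*x)/4 + 5*x*exp(4*x)/8 + ∫(-5*exp(4*x)/8) dx.
Step 3. Evaluate the standard form: now -5*x**2*exp(4*x)/4 + 5*x*exp(4*x)/8 - 5*exp(4*x)/32.
Answer: -5*x**2*exp(4*x)/4 + 5*x*exp(4*x)/8 - 5*exp(4*x)/32.


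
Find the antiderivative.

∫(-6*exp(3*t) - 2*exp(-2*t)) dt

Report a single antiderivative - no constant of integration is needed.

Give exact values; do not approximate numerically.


Answer: -2*exp(3*t) + exp(-2*t).


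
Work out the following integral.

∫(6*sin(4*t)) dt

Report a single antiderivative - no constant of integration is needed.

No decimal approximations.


Answer: -3*cos(4*t)/2.


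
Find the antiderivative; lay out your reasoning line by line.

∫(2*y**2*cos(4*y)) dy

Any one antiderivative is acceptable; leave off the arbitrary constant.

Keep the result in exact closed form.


Step 1. Integrate ∫(2*y**2*cos(4*y)) dy by parts with u = y**2, dv = (2*cos(4*y)) dy, so v = sin(4*y)/2: now y**2*sin(4*y)/2 + ∫(-y*sin(4*y)) dy.
Step 2. Integrate ∫(-y*sin(4*y)) dy by parts with u = y, dv = (-sin(4*y)) dy, so v = cos(4*y)/4: now y**2*sin(4*y)/2 + y*cos(4*y)/4 + ∫(-cos(4*y)/4) dy.
Step 3. Evaluate the standard form: now y**2*sin(4*y)/2 + y*cos(4*y)/4 - sin(4*y)/16.
Answer: y**2*sin(4*y)/2 + y*cos(4*y)/4 - sin(4*y)/16.


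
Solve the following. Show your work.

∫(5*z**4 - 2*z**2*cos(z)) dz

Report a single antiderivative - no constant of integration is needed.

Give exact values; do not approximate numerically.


Step 1. Rewrite: now ∫(5*z**4) dz + ∫(-2*z**2*cos(z)) dz.
Step 2. Evaluate the standard form: now z**5 + ∫(-2*z**2*cos(z)) dz.
Step 3. Integrate ∫(-2*z**2*cos(z)) dz by parts with u = z**2, dv = (-2*cos(z)) dz, so v = -2*sin(z): now z**5 - 2*z**2*sin(z) + ∫(4*z*sin(z)) dz.
Step 4. Integrate ∫(4*z*sin(z)) dz by parts with u = z, dv = (4*sin(z)) dz, so v = -4*cos(z): now z**5 - 2*z**2*sin(z) - 4*z*cos(z) + ∫(4*cos(z)) dz.
Step 5. Evaluate the standard form: now z**5 - 2*z**2*sin(z) - 4*z*cos(z) + 4*sin(z).
Answer: z**5 - 2*z**2*sin(z) - 4*z*cos(z) + 4*sin(z).


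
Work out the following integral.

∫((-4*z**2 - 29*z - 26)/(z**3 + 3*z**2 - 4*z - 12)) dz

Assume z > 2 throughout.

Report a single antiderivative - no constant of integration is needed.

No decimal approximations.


Answer: -5*log(z - 2) - 4*log(z + 2) + 5*log(z + 3).


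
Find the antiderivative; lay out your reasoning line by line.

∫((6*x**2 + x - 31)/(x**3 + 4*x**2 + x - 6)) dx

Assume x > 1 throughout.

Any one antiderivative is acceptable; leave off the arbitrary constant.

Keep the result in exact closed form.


Step 1. Decompose ∫((6*x**2 + x - 31)/(x**3 + 4*x**2 + x - 6)) dx by partial fractions, (6*x**2 + x - 31)/(x**3 + 4*x**2 + x - 6) = 5/(x + 3) + 3/(x + 2) - 2/(x - 1): now ∫(-2/(x - 1)) dx + ∫(3/(x + 2)) dx + ∫(5/(x + 3)) dx.
Step 2. Evaluate the standard form [assuming x > -2]: now 3*log(x + 2) + ∫(-2/(x - 1)) dx + ∫(5/(x + 3)) dx.
Step 3. Evaluate the standard form [assuming x > 1]: now -2*log(x - 1) + 3*log(x + 2) + ∫(5/(x + 3)) dx.
Step 4. Evaluate the standard form [assuming x > -3]: now -2*log(x - 1) + 3*log(x + 2) + 5*log(x + 3).
Answer: -2*log(x - 1) + 3*log(x + 2) + 5*log(x + 3).


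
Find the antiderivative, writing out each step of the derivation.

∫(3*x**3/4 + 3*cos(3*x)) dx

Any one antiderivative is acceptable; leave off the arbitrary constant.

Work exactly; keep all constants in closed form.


Step 1. Rewrite: now ∫(3*x**3/4) dx + ∫(3*cos(3*x)) dx.
Step 2. Evaluate the standard form: now sin(3*x) + ∫(3*x**3/4) dx.
Step 3. Evaluate the standard form: now 3*x**4/16 + sin(3*x).
Answer: 3*x**4/16 + sin(3*x).
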